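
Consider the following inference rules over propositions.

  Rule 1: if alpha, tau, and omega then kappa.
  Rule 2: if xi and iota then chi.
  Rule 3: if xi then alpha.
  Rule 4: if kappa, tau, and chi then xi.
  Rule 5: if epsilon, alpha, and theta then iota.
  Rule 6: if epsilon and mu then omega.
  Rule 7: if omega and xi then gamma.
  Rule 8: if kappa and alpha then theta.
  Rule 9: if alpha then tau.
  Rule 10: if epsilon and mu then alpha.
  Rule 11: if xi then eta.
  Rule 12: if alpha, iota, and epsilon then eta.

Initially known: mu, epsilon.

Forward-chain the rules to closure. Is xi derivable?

No

xi would need kappa, tau, and chi (Rule 4), but chi is never established.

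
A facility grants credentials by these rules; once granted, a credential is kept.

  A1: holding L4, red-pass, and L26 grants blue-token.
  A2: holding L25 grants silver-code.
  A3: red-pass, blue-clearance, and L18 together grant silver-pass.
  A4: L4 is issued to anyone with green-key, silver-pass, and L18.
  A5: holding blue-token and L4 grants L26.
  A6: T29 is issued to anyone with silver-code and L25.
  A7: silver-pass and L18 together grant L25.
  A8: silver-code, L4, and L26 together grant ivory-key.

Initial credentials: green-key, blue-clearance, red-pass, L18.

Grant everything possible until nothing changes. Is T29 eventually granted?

Yes

Holding red-pass, blue-clearance, and L18 grants silver-pass (A3).
Holding silver-pass and L18 grants L25 (A7).
Holding L25 grants silver-code (A2).
Holding silver-code and L25 grants T29 (A6).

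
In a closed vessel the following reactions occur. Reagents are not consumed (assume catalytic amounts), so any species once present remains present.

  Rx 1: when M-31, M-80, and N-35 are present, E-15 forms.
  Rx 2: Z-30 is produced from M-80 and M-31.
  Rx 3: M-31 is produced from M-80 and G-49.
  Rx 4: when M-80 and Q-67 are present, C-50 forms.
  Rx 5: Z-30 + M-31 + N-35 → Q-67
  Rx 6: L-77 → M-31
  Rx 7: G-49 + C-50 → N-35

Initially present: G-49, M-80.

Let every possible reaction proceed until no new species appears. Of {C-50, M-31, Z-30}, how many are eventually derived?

2

M-80 and G-49 present → M-31 forms (Rx 3).
M-80 and M-31 present → Z-30 forms (Rx 2).
C-50 would need M-80 and Q-67 (Rx 4), but Q-67 never forms.
M-31: reached.
Z-30: reached.
Reached: M-31 and Z-30 — 2 of the 3.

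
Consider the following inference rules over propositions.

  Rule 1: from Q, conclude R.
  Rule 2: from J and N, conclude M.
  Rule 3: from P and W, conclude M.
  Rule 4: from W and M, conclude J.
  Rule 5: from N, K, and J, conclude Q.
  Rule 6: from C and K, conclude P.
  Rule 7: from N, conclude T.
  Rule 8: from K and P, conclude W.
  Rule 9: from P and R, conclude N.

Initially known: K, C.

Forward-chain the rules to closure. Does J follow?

From C and K, Rule 6 gives P.
From K and P, Rule 8 gives W.
From P and W, Rule 3 gives M.
W and M hold, so J follows (Rule 4).

Yes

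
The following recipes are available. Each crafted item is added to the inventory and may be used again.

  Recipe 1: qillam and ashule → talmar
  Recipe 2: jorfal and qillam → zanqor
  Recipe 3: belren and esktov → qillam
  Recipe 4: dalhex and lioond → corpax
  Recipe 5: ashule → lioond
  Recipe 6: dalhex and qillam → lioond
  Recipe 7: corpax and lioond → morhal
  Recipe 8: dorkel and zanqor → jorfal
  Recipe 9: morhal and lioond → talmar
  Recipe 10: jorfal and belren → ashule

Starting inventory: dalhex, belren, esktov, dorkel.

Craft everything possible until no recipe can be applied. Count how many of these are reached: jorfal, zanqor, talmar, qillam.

2

belren and esktov → qillam (Recipe 3).
Using Recipe 6, dalhex and qillam make lioond.
dalhex and lioond → corpax (Recipe 4).
Using Recipe 7, corpax and lioond make morhal.
morhal and lioond → talmar (Recipe 9).
jorfal would need dorkel and zanqor (Recipe 8), but zanqor is never obtained.
zanqor would need jorfal and qillam (Recipe 2), but jorfal is never obtained.
talmar: reached.
qillam: reached.
Reached: talmar and qillam — 2 of the 4.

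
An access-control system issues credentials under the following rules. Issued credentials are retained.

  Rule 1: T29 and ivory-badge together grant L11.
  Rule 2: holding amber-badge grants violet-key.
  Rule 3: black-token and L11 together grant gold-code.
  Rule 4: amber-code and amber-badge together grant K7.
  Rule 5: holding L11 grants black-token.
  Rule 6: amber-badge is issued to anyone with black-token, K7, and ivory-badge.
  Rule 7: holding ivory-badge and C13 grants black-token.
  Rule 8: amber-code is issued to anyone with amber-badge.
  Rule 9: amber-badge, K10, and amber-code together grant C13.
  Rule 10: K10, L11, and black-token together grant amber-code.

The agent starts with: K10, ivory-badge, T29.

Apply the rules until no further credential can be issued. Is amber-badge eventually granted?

amber-badge would need black-token, K7, and ivory-badge (Rule 6), but K7 is never granted.

No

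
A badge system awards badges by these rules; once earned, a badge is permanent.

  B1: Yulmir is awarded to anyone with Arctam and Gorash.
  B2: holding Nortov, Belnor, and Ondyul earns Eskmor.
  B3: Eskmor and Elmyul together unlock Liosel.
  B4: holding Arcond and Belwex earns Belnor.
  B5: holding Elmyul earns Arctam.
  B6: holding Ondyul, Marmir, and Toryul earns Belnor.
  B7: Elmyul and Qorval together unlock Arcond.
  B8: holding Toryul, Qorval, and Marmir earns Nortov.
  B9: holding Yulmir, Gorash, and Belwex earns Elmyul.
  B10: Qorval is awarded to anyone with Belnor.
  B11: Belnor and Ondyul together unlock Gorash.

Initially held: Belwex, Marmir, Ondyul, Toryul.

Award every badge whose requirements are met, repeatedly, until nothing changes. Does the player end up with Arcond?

Arcond would need Elmyul and Qorval (B7), but Elmyul is never earned.

No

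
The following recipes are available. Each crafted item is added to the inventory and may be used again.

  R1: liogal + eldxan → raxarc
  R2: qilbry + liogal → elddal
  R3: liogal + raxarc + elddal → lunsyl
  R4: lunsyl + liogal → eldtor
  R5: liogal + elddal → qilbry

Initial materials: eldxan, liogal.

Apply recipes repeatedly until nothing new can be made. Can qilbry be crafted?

qilbry would need liogal and elddal (R5), but elddal is never obtained.

No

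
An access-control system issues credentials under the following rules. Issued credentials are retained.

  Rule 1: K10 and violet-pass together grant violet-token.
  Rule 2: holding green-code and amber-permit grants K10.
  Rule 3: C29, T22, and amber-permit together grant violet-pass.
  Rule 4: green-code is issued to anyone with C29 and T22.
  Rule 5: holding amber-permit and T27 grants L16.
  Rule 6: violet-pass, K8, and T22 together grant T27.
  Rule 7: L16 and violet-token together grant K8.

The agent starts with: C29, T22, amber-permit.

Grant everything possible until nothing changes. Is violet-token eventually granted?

Yes

Holding C29, T22, and amber-permit grants violet-pass (Rule 3).
Holding C29 and T22 grants green-code (Rule 4).
Holding green-code and amber-permit grants K10 (Rule 2).
Holding K10 and violet-pass grants violet-token (Rule 1).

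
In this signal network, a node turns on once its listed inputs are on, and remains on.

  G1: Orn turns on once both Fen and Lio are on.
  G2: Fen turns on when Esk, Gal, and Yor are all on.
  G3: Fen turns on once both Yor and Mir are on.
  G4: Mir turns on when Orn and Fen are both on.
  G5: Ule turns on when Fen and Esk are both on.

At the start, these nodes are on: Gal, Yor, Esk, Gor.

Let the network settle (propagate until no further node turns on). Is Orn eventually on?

No

Orn would need Fen and Lio (G1), but Lio never turns on.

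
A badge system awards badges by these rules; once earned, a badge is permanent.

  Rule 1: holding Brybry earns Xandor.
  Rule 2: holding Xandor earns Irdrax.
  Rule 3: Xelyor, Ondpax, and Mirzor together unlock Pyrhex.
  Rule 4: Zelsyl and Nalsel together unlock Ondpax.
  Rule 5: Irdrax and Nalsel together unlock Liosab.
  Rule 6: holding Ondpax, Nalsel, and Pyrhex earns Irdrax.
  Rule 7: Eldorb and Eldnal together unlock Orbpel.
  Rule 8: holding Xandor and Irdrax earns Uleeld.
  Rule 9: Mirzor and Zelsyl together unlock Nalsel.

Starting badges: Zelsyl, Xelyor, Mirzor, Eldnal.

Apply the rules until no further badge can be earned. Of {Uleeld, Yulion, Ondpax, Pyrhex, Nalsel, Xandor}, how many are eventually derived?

3

With Mirzor and Zelsyl, Nalsel is earned (Rule 9).
With Zelsyl and Nalsel, Ondpax is earned (Rule 4).
With Xelyor, Ondpax, and Mirzor, Pyrhex is earned (Rule 3).
Uleeld would need Xandor and Irdrax (Rule 8), but Xandor is never earned.
No rule produces Yulion, and it is not given.
Ondpax: reached.
Pyrhex: reached.
Nalsel: reached.
Xandor would need Brybry (Rule 1), but Brybry is never earned.
Reached: Ondpax, Pyrhex, and Nalsel — 3 of the 6.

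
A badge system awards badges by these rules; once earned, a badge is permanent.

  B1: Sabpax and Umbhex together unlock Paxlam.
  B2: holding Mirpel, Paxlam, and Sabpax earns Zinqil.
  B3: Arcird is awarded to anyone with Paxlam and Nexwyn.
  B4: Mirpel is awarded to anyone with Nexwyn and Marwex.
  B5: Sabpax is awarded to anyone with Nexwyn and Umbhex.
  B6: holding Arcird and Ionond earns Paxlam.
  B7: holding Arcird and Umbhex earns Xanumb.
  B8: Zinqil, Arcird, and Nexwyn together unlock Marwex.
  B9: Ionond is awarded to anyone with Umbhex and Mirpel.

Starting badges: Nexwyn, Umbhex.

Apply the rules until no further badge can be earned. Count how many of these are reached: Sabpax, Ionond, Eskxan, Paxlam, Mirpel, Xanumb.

With Nexwyn and Umbhex, Sabpax is earned (B5).
With Sabpax and Umbhex, Paxlam is earned (B1).
With Paxlam and Nexwyn, Arcird is earned (B3).
With Arcird and Umbhex, Xanumb is earned (B7).
Sabpax: reached.
Ionond would need Umbhex and Mirpel (B9), but Mirpel is never earned.
No rule produces Eskxan, and it is not given.
Paxlam: reached.
Mirpel would need Nexwyn and Marwex (B4), but Marwex is never earned.
Xanumb: reached.
Reached: Sabpax, Paxlam, and Xanumb — 3 of the 6.

3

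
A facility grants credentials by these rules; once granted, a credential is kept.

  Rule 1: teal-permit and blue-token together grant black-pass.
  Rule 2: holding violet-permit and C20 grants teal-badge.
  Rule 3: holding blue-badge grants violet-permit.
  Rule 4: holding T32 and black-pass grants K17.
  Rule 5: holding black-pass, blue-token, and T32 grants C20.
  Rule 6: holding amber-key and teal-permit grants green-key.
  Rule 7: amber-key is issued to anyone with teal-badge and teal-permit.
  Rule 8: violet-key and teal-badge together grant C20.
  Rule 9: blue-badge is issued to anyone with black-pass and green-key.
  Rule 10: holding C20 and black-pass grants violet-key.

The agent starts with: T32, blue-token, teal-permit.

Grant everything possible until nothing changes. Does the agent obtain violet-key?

Yes

Holding teal-permit and blue-token grants black-pass (Rule 1).
Holding black-pass, blue-token, and T32 grants C20 (Rule 5).
Holding C20 and black-pass grants violet-key (Rule 10).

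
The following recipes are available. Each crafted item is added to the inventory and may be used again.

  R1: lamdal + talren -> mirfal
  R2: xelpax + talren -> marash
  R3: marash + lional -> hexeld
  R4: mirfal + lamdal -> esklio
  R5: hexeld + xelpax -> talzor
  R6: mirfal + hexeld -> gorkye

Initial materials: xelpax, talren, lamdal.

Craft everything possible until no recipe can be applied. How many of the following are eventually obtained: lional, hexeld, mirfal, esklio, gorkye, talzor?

2

Using R1, lamdal and talren make mirfal.
mirfal + lamdal -> esklio (R4).
No rule produces lional, and it is not given.
hexeld would need marash and lional (R3), but lional is never obtained.
mirfal: reached.
esklio: reached.
gorkye would need mirfal and hexeld (R6), but hexeld is never obtained.
talzor would need hexeld and xelpax (R5), but hexeld is never obtained.
Reached: mirfal and esklio — 2 of the 6.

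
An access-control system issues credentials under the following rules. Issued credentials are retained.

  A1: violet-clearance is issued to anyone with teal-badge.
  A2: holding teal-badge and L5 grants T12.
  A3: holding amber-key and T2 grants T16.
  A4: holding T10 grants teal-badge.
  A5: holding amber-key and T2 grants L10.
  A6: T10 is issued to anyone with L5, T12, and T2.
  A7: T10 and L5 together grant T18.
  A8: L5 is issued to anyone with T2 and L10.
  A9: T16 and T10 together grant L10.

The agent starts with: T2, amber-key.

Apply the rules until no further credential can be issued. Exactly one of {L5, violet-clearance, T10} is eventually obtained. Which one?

L5

Holding amber-key and T2 grants L10 (A5).
Holding T2 and L10 grants L5 (A8).
T10 would need L5, T12, and T2 (A6), but T12 is never granted. violet-clearance would need teal-badge (A1), but teal-badge is never granted.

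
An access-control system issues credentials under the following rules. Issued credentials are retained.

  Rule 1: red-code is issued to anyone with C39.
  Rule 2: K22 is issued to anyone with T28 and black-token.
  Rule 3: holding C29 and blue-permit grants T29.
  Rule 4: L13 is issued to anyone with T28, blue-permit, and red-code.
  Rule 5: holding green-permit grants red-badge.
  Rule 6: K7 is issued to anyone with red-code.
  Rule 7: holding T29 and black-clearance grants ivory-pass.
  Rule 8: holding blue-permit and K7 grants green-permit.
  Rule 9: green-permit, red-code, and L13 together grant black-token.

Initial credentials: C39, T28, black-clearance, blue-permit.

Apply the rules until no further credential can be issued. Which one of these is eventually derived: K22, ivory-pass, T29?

K22

Holding C39 grants red-code (Rule 1).
Holding T28, blue-permit, and red-code grants L13 (Rule 4).
Holding red-code grants K7 (Rule 6).
Holding blue-permit and K7 grants green-permit (Rule 8).
Holding green-permit, red-code, and L13 grants black-token (Rule 9).
Holding T28 and black-token grants K22 (Rule 2).
T29 would need C29 and blue-permit (Rule 3), but C29 is never granted. ivory-pass would need T29 and black-clearance (Rule 7), but T29 is never granted.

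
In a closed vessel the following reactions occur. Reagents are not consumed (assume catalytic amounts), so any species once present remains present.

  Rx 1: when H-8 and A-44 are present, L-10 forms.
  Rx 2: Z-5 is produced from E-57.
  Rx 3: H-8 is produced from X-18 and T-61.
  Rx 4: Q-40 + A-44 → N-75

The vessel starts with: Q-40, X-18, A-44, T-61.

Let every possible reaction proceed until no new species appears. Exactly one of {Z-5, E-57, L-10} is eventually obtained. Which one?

X-18 and T-61 present → H-8 forms (Rx 3).
H-8 and A-44 present → L-10 forms (Rx 1).
No rule produces E-57, and it is not given. Z-5 would need E-57 (Rx 2), but E-57 never forms.

L-10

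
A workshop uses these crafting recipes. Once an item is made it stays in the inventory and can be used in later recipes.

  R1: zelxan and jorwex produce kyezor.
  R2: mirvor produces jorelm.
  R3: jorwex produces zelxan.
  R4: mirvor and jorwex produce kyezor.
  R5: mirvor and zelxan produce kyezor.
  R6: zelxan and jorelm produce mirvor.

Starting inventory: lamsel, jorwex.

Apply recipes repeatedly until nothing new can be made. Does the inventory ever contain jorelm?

jorelm would need mirvor (R2), but mirvor is never obtained.

No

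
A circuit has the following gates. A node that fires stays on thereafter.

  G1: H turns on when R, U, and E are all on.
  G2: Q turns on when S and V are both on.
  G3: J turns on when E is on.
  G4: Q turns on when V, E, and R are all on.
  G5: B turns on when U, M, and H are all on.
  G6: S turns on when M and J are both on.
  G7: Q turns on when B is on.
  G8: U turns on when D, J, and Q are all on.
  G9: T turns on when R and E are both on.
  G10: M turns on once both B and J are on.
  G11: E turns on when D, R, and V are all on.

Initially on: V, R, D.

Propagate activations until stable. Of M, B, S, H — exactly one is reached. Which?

G11: D, R, and V on → E on.
V, E, and R are on, so Q turns on (G4).
E is on, so J turns on (G3).
G8: D, J, and Q on → U on.
G1: R, U, and E on → H on.
M would need B and J (G10), but B never turns on. B would need U, M, and H (G5), but M never turns on. S would need M and J (G6), but M never turns on.

H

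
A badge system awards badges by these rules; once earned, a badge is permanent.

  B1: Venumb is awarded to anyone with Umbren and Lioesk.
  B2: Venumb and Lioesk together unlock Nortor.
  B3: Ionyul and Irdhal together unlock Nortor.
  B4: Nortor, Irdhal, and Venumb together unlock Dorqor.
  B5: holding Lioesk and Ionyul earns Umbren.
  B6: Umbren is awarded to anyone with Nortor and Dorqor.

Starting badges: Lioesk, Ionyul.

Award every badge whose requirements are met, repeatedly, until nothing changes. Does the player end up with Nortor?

Yes

With Lioesk and Ionyul, Umbren is earned (B5).
With Umbren and Lioesk, Venumb is earned (B1).
With Venumb and Lioesk, Nortor is earned (B2).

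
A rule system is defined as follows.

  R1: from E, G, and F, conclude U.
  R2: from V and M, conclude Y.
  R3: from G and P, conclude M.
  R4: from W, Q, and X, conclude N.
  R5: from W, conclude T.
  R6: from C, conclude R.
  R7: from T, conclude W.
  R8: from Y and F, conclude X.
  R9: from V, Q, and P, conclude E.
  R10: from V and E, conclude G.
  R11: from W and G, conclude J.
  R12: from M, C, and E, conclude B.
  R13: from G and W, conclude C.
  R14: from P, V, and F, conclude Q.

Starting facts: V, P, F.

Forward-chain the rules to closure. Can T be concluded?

No

T would need W (R5), but W is never established.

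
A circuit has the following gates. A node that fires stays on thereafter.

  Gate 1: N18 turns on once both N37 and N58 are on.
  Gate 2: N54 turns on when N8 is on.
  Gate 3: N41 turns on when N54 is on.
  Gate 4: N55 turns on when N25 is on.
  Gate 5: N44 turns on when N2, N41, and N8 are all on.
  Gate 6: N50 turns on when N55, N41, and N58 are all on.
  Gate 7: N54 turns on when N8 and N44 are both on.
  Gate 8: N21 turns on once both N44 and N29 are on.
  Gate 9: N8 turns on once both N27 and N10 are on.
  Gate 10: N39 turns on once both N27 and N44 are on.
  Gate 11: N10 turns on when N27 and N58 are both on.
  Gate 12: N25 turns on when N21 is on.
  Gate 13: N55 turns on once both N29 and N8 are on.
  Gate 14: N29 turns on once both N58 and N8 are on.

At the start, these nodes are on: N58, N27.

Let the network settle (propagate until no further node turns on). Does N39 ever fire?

No

N39 would need N27 and N44 (Gate 10), but N44 never turns on.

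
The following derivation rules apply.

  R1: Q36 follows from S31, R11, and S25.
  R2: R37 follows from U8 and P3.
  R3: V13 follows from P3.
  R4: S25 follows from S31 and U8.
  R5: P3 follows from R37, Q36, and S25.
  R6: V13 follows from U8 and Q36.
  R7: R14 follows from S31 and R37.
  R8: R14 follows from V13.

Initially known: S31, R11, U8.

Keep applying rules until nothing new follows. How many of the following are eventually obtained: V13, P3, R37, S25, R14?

S31 and U8 hold, so S25 follows (R4).
S31, R11, and S25 hold, so Q36 follows (R1).
From U8 and Q36, R6 gives V13.
V13 holds, so R14 follows (R8).
V13: reached.
P3 would need R37, Q36, and S25 (R5), but R37 is never established.
R37 would need U8 and P3 (R2), but P3 is never established.
S25: reached.
R14: reached.
Reached: V13, S25, and R14 — 3 of the 5.

3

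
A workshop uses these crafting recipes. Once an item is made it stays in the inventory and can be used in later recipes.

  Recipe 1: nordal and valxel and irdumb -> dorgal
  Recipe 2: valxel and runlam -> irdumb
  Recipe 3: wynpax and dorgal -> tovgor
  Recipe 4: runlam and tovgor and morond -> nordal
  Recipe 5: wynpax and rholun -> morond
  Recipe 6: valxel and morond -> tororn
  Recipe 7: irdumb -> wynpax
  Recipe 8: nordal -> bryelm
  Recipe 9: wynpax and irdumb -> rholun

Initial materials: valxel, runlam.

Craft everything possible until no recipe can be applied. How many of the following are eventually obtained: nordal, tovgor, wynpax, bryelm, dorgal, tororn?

2

Using Recipe 2, valxel and runlam make irdumb.
irdumb -> wynpax (Recipe 7).
Using Recipe 9, wynpax and irdumb make rholun.
wynpax and rholun -> morond (Recipe 5).
valxel and morond -> tororn (Recipe 6).
nordal would need runlam, tovgor, and morond (Recipe 4), but tovgor is never obtained.
tovgor would need wynpax and dorgal (Recipe 3), but dorgal is never obtained.
wynpax: reached.
bryelm would need nordal (Recipe 8), but nordal is never obtained.
dorgal would need nordal, valxel, and irdumb (Recipe 1), but nordal is never obtained.
tororn: reached.
Reached: wynpax and tororn — 2 of the 6.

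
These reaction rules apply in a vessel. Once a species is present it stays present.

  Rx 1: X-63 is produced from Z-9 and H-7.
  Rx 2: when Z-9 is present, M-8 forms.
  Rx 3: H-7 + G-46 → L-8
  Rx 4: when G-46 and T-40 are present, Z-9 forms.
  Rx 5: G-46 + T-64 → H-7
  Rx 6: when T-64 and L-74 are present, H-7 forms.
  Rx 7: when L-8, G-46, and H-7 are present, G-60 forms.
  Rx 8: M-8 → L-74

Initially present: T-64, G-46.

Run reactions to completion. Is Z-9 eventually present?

No

Z-9 would need G-46 and T-40 (Rx 4), but T-40 never forms.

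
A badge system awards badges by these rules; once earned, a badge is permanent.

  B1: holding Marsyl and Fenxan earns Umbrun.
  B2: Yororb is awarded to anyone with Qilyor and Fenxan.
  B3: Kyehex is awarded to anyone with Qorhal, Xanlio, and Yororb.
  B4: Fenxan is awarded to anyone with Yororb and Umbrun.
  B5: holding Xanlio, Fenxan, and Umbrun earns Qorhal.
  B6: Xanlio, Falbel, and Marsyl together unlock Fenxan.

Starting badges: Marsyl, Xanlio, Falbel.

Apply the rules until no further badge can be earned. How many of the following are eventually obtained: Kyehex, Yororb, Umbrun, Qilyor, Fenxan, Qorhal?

With Xanlio, Falbel, and Marsyl, Fenxan is earned (B6).
With Marsyl and Fenxan, Umbrun is earned (B1).
With Xanlio, Fenxan, and Umbrun, Qorhal is earned (B5).
Kyehex would need Qorhal, Xanlio, and Yororb (B3), but Yororb is never earned.
Yororb would need Qilyor and Fenxan (B2), but Qilyor is never earned.
Umbrun: reached.
No rule produces Qilyor, and it is not given.
Fenxan: reached.
Qorhal: reached.
Reached: Umbrun, Fenxan, and Qorhal — 3 of the 6.

3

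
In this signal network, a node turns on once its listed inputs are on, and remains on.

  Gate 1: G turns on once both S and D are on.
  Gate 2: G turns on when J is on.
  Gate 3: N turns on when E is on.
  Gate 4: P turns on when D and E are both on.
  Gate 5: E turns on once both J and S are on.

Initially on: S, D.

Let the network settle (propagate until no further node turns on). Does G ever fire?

Gate 1: S and D on → G on.

Yes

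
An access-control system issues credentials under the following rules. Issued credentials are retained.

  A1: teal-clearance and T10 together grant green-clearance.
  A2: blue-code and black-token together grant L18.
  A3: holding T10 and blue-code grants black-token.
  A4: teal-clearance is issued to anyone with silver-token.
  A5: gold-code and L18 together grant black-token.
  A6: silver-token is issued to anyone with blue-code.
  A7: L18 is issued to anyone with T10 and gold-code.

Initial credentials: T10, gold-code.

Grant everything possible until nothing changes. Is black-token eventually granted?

Yes

Holding T10 and gold-code grants L18 (A7).
Holding gold-code and L18 grants black-token (A5).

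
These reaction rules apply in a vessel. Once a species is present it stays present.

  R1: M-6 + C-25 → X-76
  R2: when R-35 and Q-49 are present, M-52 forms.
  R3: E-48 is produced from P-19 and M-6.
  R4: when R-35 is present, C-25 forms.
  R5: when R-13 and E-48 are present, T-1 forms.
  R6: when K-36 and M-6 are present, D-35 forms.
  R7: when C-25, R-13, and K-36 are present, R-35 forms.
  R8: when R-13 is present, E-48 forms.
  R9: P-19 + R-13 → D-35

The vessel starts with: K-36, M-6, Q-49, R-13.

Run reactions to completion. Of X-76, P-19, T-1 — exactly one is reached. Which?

R-13 present → E-48 forms (R8).
R-13 and E-48 present → T-1 forms (R5).
No rule produces P-19, and it is not given. X-76 would need M-6 and C-25 (R1), but C-25 never forms.

T-1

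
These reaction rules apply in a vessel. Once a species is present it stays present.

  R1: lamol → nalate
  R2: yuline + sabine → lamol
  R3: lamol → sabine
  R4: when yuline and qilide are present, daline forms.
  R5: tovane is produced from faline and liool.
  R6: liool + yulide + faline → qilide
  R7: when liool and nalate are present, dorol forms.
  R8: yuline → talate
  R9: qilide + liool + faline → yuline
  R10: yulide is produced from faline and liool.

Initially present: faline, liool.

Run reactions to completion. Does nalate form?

No

nalate would need lamol (R1), but lamol never forms.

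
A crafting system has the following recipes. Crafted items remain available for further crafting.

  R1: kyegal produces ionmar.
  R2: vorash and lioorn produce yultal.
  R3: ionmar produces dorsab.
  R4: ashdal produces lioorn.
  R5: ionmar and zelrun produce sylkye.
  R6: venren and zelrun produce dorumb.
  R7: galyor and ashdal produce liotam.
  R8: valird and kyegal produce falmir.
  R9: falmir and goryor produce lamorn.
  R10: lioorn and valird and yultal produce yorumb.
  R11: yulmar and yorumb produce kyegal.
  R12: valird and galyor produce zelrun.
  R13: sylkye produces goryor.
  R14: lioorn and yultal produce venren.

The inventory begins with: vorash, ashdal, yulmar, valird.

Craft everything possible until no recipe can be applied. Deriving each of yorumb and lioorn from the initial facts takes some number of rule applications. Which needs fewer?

lioorn: Using R4, ashdal makes lioorn. [1 rule application]
yorumb: Using R4, ashdal makes lioorn. Using R2, vorash and lioorn make yultal. Using R10, lioorn, valird, and yultal make yorumb. [3 rule applications]
lioorn needs fewer.

lioorn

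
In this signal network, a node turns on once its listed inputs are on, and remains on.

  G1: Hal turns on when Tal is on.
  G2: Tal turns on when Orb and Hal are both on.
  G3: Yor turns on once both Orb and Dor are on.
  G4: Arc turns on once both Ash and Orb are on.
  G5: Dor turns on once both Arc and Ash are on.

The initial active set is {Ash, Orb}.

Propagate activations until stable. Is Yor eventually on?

Yes

G4: Ash and Orb on → Arc on.
G5: Arc and Ash on → Dor on.
G3: Orb and Dor on → Yor on.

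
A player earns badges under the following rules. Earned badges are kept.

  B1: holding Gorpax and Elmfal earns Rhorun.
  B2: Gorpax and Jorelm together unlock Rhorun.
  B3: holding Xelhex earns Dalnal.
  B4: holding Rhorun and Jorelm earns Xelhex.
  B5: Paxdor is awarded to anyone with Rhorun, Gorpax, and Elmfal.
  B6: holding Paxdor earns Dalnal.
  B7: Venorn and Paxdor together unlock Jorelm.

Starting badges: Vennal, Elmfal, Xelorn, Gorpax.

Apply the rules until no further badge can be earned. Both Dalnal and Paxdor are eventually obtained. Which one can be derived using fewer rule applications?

Paxdor: With Gorpax and Elmfal, Rhorun is earned (B1). With Rhorun, Gorpax, and Elmfal, Paxdor is earned (B5). [2 rule applications]
Dalnal: With Gorpax and Elmfal, Rhorun is earned (B1). With Rhorun, Gorpax, and Elmfal, Paxdor is earned (B5). With Paxdor, Dalnal is earned (B6). [3 rule applications]
Paxdor needs fewer.

Paxdor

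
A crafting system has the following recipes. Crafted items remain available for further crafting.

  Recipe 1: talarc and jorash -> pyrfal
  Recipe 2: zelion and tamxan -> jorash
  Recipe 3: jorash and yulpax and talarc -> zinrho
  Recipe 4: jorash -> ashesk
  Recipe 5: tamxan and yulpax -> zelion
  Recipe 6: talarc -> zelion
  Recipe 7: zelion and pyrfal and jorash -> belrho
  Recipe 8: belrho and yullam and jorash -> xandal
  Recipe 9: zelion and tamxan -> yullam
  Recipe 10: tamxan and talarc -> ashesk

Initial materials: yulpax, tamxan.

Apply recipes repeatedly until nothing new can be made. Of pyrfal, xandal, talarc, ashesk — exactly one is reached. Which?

Using Recipe 5, tamxan and yulpax make zelion.
Using Recipe 2, zelion and tamxan make jorash.
jorash -> ashesk (Recipe 4).
xandal would need belrho, yullam, and jorash (Recipe 8), but belrho is never obtained. pyrfal would need talarc and jorash (Recipe 1), but talarc is never obtained. No rule produces talarc, and it is not given.

ashesk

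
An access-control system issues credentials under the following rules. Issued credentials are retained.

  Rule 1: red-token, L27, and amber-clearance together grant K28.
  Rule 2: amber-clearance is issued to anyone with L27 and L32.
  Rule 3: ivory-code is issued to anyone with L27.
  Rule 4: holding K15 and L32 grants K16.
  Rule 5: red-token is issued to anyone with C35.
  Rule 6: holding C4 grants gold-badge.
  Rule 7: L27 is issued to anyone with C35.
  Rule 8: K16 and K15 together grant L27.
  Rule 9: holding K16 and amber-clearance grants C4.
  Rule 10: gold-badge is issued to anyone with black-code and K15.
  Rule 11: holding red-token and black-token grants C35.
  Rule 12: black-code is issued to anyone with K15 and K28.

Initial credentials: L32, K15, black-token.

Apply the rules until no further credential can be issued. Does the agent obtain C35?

C35 would need red-token and black-token (Rule 11), but red-token is never granted.

No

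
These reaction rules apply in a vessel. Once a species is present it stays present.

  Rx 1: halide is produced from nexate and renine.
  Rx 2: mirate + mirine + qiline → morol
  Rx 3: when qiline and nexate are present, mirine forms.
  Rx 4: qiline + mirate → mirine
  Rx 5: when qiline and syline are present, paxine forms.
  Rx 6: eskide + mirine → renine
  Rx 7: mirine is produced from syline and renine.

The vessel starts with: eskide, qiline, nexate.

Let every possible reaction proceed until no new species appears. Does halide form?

qiline and nexate present → mirine forms (Rx 3).
eskide and mirine present → renine forms (Rx 6).
nexate and renine present → halide forms (Rx 1).

Yes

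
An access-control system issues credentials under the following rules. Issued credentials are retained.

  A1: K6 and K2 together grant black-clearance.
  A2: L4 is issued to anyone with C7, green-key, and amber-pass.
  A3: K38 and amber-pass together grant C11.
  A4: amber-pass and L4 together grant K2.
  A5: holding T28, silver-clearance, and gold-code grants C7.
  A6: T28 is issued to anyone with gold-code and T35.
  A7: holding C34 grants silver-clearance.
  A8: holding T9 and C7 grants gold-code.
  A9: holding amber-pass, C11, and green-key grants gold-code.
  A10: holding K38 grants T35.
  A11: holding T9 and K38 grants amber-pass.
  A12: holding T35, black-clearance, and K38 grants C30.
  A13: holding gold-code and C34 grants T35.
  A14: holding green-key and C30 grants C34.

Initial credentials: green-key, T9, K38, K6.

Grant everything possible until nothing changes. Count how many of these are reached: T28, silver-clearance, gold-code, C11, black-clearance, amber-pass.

Holding K38 grants T35 (A10).
Holding T9 and K38 grants amber-pass (A11).
Holding K38 and amber-pass grants C11 (A3).
Holding amber-pass, C11, and green-key grants gold-code (A9).
Holding gold-code and T35 grants T28 (A6).
T28: reached.
silver-clearance would need C34 (A7), but C34 is never granted.
gold-code: reached.
C11: reached.
black-clearance would need K6 and K2 (A1), but K2 is never granted.
amber-pass: reached.
Reached: T28, gold-code, C11, and amber-pass — 4 of the 6.

4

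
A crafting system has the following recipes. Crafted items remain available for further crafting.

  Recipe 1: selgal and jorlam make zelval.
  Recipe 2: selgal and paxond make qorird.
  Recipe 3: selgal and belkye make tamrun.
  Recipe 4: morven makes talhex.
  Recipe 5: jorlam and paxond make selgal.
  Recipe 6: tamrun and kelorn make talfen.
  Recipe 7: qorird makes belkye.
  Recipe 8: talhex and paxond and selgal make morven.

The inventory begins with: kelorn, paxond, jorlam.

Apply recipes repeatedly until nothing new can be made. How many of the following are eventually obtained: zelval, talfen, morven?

2

jorlam and paxond → selgal (Recipe 5).
selgal and paxond → qorird (Recipe 2).
Using Recipe 1, selgal and jorlam make zelval.
Using Recipe 7, qorird makes belkye.
selgal and belkye → tamrun (Recipe 3).
tamrun and kelorn → talfen (Recipe 6).
zelval: reached.
talfen: reached.
morven would need talhex, paxond, and selgal (Recipe 8), but talhex is never obtained.
Reached: zelval and talfen — 2 of the 3.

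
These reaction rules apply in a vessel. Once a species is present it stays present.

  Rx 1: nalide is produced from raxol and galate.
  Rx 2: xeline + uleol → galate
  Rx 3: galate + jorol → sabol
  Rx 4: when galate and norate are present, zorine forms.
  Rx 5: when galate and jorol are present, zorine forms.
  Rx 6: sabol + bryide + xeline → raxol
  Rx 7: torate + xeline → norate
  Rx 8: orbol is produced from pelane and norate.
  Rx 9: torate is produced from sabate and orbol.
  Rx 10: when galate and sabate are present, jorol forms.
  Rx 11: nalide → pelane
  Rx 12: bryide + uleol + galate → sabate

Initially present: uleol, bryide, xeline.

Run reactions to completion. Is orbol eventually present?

orbol would need pelane and norate (Rx 8), but norate never forms.

No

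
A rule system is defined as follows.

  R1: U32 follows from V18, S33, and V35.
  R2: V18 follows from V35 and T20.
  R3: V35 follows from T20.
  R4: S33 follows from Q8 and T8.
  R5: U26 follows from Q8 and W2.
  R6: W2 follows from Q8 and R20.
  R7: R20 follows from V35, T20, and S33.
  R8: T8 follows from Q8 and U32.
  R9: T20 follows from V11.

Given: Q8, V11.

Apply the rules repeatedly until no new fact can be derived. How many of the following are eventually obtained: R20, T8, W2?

R20 would need V35, T20, and S33 (R7), but S33 is never established.
T8 would need Q8 and U32 (R8), but U32 is never established.
W2 would need Q8 and R20 (R6), but R20 is never established.
None of the 3 are reached.

0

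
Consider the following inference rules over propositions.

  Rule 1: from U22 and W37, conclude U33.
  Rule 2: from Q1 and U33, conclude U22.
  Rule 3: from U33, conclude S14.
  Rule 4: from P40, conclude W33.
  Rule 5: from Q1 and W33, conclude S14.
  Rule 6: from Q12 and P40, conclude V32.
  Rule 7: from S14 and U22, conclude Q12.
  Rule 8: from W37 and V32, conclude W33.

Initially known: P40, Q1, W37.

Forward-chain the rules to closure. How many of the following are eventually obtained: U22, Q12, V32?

0

U22 would need Q1 and U33 (Rule 2), but U33 is never established.
Q12 would need S14 and U22 (Rule 7), but U22 is never established.
V32 would need Q12 and P40 (Rule 6), but Q12 is never established.
None of the 3 are reached.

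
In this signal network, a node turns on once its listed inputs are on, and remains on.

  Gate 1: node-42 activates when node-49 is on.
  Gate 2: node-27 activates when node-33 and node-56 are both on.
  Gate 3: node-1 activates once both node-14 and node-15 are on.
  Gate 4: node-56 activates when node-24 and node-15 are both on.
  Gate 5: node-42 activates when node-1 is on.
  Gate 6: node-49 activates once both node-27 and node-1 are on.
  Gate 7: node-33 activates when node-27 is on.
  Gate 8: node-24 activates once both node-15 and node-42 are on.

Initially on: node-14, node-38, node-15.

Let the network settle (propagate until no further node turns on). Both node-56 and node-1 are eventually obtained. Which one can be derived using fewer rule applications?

node-1

node-1: Gate 3: node-14 and node-15 on → node-1 on. [1 rule application]
node-56: node-14 and node-15 are on, so node-1 activates (Gate 3). node-1 is on, so node-42 activates (Gate 5). Gate 8: node-15 and node-42 on → node-24 on. Gate 4: node-24 and node-15 on → node-56 on. [4 rule applications]
node-1 needs fewer.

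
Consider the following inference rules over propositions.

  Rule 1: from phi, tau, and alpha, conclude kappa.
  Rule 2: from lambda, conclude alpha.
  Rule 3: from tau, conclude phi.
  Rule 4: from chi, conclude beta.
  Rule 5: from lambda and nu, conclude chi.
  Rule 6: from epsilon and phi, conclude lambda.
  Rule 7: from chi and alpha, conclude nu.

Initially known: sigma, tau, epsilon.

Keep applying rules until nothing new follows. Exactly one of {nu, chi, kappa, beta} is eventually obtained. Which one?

From tau, Rule 3 gives phi.
epsilon and phi hold, so lambda follows (Rule 6).
lambda holds, so alpha follows (Rule 2).
From phi, tau, and alpha, Rule 1 gives kappa.
beta would need chi (Rule 4), but chi is never established. nu would need chi and alpha (Rule 7), but chi is never established. chi would need lambda and nu (Rule 5), but nu is never established.

kappa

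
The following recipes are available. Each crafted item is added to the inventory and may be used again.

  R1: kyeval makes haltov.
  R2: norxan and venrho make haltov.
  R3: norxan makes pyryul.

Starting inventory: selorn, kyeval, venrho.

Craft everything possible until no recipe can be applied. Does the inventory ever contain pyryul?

pyryul would need norxan (R3), but norxan is never obtained.

No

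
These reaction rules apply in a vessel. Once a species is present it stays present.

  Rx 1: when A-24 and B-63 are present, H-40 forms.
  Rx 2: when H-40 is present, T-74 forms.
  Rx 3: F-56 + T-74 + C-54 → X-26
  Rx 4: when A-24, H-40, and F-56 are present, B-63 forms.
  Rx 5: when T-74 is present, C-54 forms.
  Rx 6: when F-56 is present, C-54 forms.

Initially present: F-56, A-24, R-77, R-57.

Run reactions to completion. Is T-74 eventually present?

T-74 would need H-40 (Rx 2), but H-40 never forms.

No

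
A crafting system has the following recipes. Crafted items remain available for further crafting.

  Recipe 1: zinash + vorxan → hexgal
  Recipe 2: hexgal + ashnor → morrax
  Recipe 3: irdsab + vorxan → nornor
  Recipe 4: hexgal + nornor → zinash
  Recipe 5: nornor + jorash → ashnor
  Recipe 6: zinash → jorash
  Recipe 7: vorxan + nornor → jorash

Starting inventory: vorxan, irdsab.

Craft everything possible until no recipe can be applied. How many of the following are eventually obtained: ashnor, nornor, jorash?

3

Using Recipe 3, irdsab and vorxan make nornor.
vorxan + nornor → jorash (Recipe 7).
nornor + jorash → ashnor (Recipe 5).
ashnor: reached.
nornor: reached.
jorash: reached.
All 3 are reached.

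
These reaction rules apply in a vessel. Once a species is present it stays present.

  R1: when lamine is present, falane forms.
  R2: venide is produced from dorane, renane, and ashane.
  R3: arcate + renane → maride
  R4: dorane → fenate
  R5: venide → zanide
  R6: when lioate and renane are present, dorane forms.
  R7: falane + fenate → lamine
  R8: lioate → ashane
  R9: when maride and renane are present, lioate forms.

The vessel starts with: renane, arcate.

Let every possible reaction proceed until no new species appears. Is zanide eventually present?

Yes

arcate and renane present → maride forms (R3).
maride and renane present → lioate forms (R9).
lioate and renane present → dorane forms (R6).
lioate present → ashane forms (R8).
dorane, renane, and ashane present → venide forms (R2).
venide present → zanide forms (R5).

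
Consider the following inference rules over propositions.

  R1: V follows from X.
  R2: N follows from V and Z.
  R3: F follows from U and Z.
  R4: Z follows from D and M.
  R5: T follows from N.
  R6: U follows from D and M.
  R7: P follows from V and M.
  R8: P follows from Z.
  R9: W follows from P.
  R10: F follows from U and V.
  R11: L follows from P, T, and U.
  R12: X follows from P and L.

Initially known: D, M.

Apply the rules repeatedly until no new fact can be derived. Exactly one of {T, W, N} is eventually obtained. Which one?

From D and M, R4 gives Z.
From Z, R8 gives P.
From P, R9 gives W.
T would need N (R5), but N is never established. N would need V and Z (R2), but V is never established.

W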